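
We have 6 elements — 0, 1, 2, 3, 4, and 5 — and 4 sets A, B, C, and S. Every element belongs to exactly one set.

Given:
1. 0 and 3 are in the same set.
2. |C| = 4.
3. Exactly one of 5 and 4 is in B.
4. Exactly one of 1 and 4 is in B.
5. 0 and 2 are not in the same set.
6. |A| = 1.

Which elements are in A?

A = {2}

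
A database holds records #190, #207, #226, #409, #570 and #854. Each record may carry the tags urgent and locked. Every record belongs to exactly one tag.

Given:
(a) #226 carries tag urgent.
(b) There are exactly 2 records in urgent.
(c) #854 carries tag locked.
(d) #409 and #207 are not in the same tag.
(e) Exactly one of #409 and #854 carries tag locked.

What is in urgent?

urgent = {#226, #409}

From (a): #226 ∈ urgent.
From (c): #854 ∈ locked.
(e) (exactly one): #409 ∉ locked.
Only one tag left: #409 ∈ urgent.
(b): urgent already has 2, so the rest are out.
Only one tag left: #190 ∈ locked.
Only one tag left: #207 ∈ locked.
Only one tag left: #570 ∈ locked.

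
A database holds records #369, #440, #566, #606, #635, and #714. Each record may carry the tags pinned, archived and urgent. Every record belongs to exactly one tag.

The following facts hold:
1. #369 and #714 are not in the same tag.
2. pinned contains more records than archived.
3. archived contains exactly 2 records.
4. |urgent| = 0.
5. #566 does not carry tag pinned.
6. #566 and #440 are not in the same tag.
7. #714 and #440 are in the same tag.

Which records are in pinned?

pinned = {#440, #606, #635, #714}

From (5): #566 ∉ pinned.
(4): urgent already has 0, so the rest are out.
Only one tag left: #566 ∈ archived.
(6): #440 ∉ archived.
(7): #714 matches #440: #714 ∉ archived.
Only one tag left: #440 ∈ pinned.
Only one tag left: #714 ∈ pinned.
(1): #369 ∉ pinned.
Only one tag left: #369 ∈ archived.
(3): archived already has 2, so the rest are out.
Only one tag left: #606 ∈ pinned.
Only one tag left: #635 ∈ pinned.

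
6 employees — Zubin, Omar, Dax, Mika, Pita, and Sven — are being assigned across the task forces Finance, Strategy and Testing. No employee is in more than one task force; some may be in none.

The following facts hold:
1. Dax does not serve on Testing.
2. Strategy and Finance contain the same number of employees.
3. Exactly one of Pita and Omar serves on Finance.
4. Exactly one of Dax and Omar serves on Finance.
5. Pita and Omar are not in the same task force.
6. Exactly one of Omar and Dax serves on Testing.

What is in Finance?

Finance = {Dax, Pita}

From (1): Dax ∉ Testing.
(6) (exactly one): Omar ∈ Testing.
(3) (exactly one): Pita ∈ Finance.
(4) (exactly one): Dax ∈ Finance.
Suppose Zubin ∈ Finance: no assignment then satisfies all the clues, so Zubin ∉ Finance.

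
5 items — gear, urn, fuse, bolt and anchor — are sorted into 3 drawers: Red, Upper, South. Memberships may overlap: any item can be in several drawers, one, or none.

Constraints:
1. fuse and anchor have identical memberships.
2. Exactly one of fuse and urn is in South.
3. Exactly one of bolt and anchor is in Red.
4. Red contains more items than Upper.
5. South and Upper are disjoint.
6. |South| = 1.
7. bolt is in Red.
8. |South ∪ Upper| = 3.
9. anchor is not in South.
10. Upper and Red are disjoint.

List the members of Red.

Red = {bolt, gear, urn}

From (7): bolt ∈ Red.
From (9): anchor ∉ South.
(1): fuse matches anchor: fuse ∉ South.
(2) (exactly one): urn ∈ South.
(3) (exactly one): anchor ∉ Red.
(5) (disjoint): urn ∉ Upper.
(6): South already has 1, so the rest are out.
(10) (disjoint): bolt ∉ Upper.
(1): fuse matches anchor: fuse ∉ Red.
Suppose gear ∉ Red: no assignment then satisfies all the clues, so gear ∈ Red.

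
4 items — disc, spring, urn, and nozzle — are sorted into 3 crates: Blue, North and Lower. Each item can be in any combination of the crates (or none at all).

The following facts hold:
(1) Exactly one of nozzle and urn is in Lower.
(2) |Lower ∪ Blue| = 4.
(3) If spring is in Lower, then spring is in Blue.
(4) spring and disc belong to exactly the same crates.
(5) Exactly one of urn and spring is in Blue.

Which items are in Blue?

Blue = {disc, nozzle, spring}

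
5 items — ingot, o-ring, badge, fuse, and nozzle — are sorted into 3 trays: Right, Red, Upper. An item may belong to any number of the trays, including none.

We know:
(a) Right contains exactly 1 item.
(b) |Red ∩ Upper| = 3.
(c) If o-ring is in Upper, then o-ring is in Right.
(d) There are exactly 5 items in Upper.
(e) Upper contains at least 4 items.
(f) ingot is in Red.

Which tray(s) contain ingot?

From (f): ingot ∈ Red.
(d): only 5 candidates remain for Upper, so all are in.
(c): o-ring ∈ Right.
(a): Right already has 1, so the rest are out.

ingot: Red, Upper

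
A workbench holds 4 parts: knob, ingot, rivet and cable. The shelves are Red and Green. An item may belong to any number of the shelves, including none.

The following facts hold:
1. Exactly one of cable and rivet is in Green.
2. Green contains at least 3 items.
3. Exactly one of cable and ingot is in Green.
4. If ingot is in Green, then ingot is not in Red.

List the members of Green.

Green = {ingot, knob, rivet}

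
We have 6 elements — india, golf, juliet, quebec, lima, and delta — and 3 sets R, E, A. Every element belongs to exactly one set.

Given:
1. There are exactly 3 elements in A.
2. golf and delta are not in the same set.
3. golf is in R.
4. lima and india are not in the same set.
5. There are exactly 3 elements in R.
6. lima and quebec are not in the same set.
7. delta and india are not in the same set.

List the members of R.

R = {golf, india, quebec}

From (3): golf ∈ R.
(2): delta ∉ R.
Suppose india ∉ R: no assignment then satisfies all the clues, so india ∈ R.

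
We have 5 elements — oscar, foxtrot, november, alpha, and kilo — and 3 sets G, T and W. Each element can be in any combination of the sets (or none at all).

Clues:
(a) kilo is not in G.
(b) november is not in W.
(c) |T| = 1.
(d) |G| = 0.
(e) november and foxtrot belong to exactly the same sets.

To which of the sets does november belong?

november: none

From (a): kilo ∉ G.
From (b): november ∉ W.
(d): G already has 0, so the rest are out.
(e): foxtrot matches november: foxtrot ∉ W.
Suppose november ∈ T: no assignment then satisfies all the clues, so november ∉ T.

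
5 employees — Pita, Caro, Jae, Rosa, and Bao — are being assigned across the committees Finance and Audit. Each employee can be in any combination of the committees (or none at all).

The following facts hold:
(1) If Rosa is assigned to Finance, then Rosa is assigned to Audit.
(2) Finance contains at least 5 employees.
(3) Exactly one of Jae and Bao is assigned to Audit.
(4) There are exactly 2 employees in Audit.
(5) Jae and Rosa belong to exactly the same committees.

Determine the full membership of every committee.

Finance = {Bao, Caro, Jae, Pita, Rosa}; Audit = {Jae, Rosa}

(2): only 5 candidates remain for Finance, so all are in.
(1): Rosa ∈ Audit.
(5): Jae matches Rosa: Jae ∈ Audit.
(3) (exactly one): Bao ∉ Audit.
(4): Audit already has 2, so the rest are out.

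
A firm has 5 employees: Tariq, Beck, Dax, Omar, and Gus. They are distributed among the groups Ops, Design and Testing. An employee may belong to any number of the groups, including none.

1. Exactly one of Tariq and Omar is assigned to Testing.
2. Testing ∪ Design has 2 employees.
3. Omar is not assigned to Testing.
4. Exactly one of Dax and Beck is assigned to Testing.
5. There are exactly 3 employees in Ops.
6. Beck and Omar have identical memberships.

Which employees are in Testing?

From (3): Omar ∉ Testing.
(1) (exactly one): Tariq ∈ Testing.
(6): Beck matches Omar: Beck ∉ Testing.
(4) (exactly one): Dax ∈ Testing.
Suppose Gus ∈ Testing: no assignment then satisfies all the clues, so Gus ∉ Testing.

Testing = {Dax, Tariq}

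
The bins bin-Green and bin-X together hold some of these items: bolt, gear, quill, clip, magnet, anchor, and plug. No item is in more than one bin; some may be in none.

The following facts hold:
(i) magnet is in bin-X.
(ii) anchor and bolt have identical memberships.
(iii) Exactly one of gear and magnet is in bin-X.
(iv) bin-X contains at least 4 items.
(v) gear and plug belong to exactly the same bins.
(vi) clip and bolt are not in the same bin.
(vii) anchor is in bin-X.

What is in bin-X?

bin-X = {anchor, bolt, magnet, quill}

From (i): magnet ∈ bin-X.
From (vii): anchor ∈ bin-X.
(ii): bolt matches anchor: bolt ∉ bin-Green.
(ii): bolt matches anchor: bolt ∈ bin-X.
(iii) (exactly one): gear ∉ bin-X.
(v): plug matches gear: plug ∉ bin-X.
(vi): clip ∉ bin-X.
(iv): only 4 candidates remain for bin-X, so all are in.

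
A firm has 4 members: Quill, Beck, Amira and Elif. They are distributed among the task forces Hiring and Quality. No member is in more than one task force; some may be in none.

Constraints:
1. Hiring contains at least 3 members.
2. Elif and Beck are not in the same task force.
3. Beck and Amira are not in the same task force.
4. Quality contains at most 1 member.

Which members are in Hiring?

Hiring = {Amira, Elif, Quill}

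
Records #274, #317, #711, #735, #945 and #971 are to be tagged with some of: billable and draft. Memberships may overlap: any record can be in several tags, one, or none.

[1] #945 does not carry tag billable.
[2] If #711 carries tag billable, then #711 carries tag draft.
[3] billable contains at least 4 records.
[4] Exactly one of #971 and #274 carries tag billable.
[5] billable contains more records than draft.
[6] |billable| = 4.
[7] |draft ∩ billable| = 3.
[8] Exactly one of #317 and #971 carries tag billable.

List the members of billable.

From (1): #945 ∉ billable.
Suppose #274 ∉ billable: no assignment then satisfies all the clues, so #274 ∈ billable.

billable = {#274, #317, #711, #735}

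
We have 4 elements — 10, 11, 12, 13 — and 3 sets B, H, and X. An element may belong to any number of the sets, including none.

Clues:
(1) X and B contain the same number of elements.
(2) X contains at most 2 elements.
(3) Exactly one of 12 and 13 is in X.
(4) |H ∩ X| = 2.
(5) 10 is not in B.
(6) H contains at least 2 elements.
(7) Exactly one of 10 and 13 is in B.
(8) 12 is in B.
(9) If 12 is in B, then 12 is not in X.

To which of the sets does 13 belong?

From (5): 10 ∉ B.
From (8): 12 ∈ B.
(7) (exactly one): 13 ∈ B.
(9): 12 ∉ X.
(3) (exactly one): 13 ∈ X.
Suppose 13 ∉ H: no assignment then satisfies all the clues, so 13 ∈ H.

13: B, H, X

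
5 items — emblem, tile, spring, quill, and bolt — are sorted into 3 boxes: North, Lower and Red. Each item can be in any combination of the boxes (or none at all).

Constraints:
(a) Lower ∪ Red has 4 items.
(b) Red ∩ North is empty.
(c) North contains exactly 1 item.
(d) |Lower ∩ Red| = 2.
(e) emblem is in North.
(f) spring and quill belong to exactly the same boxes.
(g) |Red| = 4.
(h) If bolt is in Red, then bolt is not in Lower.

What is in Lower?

From (e): emblem ∈ North.
(b) (disjoint): emblem ∉ Red.
(c): North already has 1, so the rest are out.
(g): only 4 candidates remain for Red, so all are in.
(h): bolt ∉ Lower.
Suppose emblem ∈ Lower: no assignment then satisfies all the clues, so emblem ∉ Lower.

Lower = {quill, spring}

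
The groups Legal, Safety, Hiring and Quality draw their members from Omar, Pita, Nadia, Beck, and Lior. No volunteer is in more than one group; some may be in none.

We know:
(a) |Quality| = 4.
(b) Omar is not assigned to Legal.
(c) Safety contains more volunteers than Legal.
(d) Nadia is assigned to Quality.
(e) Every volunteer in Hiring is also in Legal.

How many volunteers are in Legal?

0

From (b): Omar ∉ Legal.
From (d): Nadia ∈ Quality.
(e) contrapositive: Omar ∉ Hiring.
Suppose Pita ∈ Legal: no assignment then satisfies all the clues, so Pita ∉ Legal.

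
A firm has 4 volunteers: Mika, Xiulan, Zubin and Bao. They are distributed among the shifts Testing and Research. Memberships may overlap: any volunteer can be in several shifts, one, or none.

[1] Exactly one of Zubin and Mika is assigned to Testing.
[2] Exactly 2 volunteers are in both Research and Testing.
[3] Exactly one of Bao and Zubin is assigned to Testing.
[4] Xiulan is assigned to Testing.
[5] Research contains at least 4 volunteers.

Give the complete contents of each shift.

Testing = {Xiulan, Zubin}; Research = {Bao, Mika, Xiulan, Zubin}

From (4): Xiulan ∈ Testing.
(5): only 4 candidates remain for Research, so all are in.
Suppose Mika ∈ Testing: no assignment then satisfies all the clues, so Mika ∉ Testing.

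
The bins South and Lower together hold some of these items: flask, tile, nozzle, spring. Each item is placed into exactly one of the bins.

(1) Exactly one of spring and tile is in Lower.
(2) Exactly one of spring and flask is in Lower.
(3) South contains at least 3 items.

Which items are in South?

South = {flask, nozzle, tile}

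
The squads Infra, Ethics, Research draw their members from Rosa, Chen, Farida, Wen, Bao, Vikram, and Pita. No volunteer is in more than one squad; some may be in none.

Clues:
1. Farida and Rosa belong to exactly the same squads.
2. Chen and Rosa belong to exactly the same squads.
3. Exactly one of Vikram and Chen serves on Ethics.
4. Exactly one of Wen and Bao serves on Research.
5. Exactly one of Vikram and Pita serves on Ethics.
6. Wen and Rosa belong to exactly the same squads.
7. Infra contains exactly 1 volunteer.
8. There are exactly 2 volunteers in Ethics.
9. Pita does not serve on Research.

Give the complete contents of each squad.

Infra = {Pita}; Ethics = {Bao, Vikram}; Research = {Chen, Farida, Rosa, Wen}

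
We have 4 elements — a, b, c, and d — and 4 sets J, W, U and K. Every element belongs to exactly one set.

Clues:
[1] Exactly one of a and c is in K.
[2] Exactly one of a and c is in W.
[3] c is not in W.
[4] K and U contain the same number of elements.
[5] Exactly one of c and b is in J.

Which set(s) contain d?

d: U

From (3): c ∉ W.
(2) (exactly one): a ∈ W.
(1) (exactly one): c ∈ K.
(5) (exactly one): b ∈ J.
Suppose d ∈ J: no assignment then satisfies all the clues, so d ∉ J.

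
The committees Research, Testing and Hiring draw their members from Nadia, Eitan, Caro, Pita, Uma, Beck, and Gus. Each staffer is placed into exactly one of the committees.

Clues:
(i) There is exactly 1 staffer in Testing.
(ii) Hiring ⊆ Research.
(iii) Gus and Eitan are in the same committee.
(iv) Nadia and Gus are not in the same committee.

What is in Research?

Research = {Beck, Caro, Eitan, Gus, Pita, Uma}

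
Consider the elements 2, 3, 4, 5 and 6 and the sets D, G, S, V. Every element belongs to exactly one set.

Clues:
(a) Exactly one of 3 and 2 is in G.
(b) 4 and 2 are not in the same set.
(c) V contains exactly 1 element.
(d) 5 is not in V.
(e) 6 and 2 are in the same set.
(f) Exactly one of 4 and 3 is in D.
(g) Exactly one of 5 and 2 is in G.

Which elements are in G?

From (d): 5 ∉ V.
Suppose 2 ∉ G: no assignment then satisfies all the clues, so 2 ∈ G.

G = {2, 6}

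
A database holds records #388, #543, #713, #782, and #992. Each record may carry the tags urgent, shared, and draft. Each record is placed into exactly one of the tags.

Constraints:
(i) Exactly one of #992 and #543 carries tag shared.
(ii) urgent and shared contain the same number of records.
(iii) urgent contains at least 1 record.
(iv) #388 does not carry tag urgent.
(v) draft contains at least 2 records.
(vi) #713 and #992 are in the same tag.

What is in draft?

draft = {#388, #713, #992}

From (iv): #388 ∉ urgent.
Suppose #388 ∉ draft: no assignment then satisfies all the clues, so #388 ∈ draft.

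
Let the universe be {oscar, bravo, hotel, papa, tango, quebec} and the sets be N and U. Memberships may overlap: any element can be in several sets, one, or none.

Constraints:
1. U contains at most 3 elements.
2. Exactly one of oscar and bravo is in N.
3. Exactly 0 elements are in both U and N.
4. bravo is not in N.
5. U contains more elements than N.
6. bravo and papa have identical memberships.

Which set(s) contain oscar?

oscar: N

From (4): bravo ∉ N.
(2) (exactly one): oscar ∈ N.
(6): papa matches bravo: papa ∉ N.
Suppose oscar ∈ U: no assignment then satisfies all the clues, so oscar ∉ U.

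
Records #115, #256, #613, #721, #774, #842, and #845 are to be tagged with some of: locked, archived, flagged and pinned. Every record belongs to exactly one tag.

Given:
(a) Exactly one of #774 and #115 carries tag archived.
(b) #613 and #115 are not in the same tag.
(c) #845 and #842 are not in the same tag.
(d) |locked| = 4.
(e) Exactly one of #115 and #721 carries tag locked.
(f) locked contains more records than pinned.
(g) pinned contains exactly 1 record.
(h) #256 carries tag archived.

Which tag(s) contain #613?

#613: locked

From (h): #256 ∈ archived.
Suppose #613 ∉ locked: no assignment then satisfies all the clues, so #613 ∈ locked.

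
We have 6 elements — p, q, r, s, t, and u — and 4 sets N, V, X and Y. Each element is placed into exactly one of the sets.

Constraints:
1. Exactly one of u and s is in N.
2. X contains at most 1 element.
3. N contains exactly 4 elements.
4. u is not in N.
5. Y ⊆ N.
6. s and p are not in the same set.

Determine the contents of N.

N = {q, r, s, t}

From (4): u ∉ N.
(1) (exactly one): s ∈ N.
(5) contrapositive: u ∉ Y.
(6): p ∉ N.
(3): only 4 candidates remain for N, so all are in.
(5) contrapositive: p ∉ Y.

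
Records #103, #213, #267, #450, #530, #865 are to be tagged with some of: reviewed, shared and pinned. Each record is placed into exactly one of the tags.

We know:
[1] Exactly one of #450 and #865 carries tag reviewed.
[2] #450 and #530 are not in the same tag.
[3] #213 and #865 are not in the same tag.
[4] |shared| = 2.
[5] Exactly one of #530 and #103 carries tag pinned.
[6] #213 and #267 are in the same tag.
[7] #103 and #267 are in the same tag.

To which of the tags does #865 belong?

#865: shared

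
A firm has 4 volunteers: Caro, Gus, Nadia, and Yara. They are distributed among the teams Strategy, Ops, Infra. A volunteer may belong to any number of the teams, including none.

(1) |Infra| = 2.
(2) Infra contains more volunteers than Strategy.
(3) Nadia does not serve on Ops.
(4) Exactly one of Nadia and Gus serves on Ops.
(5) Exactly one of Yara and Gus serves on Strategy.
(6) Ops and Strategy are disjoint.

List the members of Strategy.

Strategy = {Yara}

From (3): Nadia ∉ Ops.
(4) (exactly one): Gus ∈ Ops.
(6) (disjoint): Gus ∉ Strategy.
(5) (exactly one): Yara ∈ Strategy.
(6) (disjoint): Yara ∉ Ops.
Suppose Caro ∈ Strategy: no assignment then satisfies all the clues, so Caro ∉ Strategy.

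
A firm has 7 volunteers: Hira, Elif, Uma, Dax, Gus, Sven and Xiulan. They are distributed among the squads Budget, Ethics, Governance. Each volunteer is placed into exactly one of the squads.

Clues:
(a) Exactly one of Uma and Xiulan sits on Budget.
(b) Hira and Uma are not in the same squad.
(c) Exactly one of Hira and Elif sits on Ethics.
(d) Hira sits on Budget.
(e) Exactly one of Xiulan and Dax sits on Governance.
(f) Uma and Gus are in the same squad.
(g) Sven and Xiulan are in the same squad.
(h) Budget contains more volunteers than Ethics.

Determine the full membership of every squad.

Budget = {Hira, Sven, Xiulan}; Ethics = {Elif}; Governance = {Dax, Gus, Uma}

From (d): Hira ∈ Budget.
(b): Uma ∉ Budget.
(c) (exactly one): Elif ∈ Ethics.
(f): Gus matches Uma: Gus ∉ Budget.
(a) (exactly one): Xiulan ∈ Budget.
(e) (exactly one): Dax ∈ Governance.
(g): Sven matches Xiulan: Sven ∈ Budget.
Suppose Uma ∈ Ethics: no assignment then satisfies all the clues, so Uma ∉ Ethics.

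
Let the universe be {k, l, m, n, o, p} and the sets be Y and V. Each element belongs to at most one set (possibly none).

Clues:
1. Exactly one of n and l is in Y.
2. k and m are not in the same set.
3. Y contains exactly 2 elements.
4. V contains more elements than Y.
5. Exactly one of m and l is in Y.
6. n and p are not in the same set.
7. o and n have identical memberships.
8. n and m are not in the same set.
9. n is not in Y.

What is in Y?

Y = {l, p}

From (9): n ∉ Y.
(1) (exactly one): l ∈ Y.
(5) (exactly one): m ∉ Y.
(7): o matches n: o ∉ Y.
Suppose k ∈ Y: no assignment then satisfies all the clues, so k ∉ Y.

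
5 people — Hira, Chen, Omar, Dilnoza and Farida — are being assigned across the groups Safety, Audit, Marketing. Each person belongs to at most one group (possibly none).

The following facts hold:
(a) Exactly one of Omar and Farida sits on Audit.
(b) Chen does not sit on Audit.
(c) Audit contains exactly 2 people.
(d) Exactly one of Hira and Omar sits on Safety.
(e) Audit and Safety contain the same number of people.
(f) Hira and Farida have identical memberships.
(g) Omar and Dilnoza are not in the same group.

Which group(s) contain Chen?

From (b): Chen ∉ Audit.
Suppose Chen ∉ Safety: no assignment then satisfies all the clues, so Chen ∈ Safety.

Chen: Safety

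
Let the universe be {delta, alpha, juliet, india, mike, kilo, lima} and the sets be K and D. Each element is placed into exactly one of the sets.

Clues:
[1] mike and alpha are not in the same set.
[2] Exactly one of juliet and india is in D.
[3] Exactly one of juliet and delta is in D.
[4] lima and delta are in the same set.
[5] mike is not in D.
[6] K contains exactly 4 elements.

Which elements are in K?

K = {delta, india, lima, mike}

From (5): mike ∉ D.
Only one set left: mike ∈ K.
(1): alpha ∉ K.
Only one set left: alpha ∈ D.
Suppose delta ∉ K: no assignment then satisfies all the clues, so delta ∈ K.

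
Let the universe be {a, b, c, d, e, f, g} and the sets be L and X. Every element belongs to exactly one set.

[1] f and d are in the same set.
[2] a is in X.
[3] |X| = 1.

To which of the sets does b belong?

From (2): a ∈ X.
(3): X already has 1, so the rest are out.
Only one set left: b ∈ L.
Only one set left: c ∈ L.
Only one set left: d ∈ L.
Only one set left: e ∈ L.
Only one set left: f ∈ L.
Only one set left: g ∈ L.

b: L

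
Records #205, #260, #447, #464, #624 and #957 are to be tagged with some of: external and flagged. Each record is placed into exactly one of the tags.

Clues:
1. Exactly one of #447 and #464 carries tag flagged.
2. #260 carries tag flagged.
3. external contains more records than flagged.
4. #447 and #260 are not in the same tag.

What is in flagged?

flagged = {#260, #464}

From (2): #260 ∈ flagged.
(4): #447 ∉ flagged.
Only one tag left: #447 ∈ external.
(1) (exactly one): #464 ∈ flagged.
Suppose #205 ∈ flagged: no assignment then satisfies all the clues, so #205 ∉ flagged.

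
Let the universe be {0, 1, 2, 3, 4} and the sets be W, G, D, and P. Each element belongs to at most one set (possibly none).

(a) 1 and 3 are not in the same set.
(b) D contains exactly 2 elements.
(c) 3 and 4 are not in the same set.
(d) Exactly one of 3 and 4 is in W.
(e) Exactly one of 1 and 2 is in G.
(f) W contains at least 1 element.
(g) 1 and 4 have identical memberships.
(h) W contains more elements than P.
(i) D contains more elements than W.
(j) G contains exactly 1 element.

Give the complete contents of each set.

W = {3}; G = {2}; D = {1, 4}; P = {}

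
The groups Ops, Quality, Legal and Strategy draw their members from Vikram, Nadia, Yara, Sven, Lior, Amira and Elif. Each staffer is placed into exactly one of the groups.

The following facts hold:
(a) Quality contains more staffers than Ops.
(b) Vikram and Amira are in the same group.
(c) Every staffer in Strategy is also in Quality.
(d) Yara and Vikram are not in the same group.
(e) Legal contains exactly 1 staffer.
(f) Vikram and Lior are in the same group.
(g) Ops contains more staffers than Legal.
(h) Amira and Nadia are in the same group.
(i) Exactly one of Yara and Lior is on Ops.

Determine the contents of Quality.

Quality = {Amira, Lior, Nadia, Vikram}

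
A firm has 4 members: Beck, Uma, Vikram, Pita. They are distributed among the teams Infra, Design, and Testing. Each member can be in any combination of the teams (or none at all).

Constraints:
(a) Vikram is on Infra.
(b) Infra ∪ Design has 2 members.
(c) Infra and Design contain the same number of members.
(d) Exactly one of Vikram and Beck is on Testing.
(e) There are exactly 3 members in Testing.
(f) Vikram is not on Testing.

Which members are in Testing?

Testing = {Beck, Pita, Uma}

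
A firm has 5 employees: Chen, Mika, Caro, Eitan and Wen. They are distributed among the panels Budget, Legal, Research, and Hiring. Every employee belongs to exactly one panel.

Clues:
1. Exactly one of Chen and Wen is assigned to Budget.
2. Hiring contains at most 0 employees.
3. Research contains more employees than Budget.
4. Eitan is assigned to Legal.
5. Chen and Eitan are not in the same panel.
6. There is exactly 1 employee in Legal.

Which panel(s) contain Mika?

Mika: Research

From (4): Eitan ∈ Legal.
(2): Hiring already has 0, so the rest are out.
(5): Chen ∉ Legal.
(6): Legal already has 1, so the rest are out.
Suppose Mika ∈ Budget: no assignment then satisfies all the clues, so Mika ∉ Budget.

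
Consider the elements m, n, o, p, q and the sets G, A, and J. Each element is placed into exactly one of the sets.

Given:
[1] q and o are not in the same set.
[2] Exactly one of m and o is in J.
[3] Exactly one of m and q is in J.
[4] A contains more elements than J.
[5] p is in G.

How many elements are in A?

2

From (5): p ∈ G.
Suppose m ∈ G: no assignment then satisfies all the clues, so m ∉ G.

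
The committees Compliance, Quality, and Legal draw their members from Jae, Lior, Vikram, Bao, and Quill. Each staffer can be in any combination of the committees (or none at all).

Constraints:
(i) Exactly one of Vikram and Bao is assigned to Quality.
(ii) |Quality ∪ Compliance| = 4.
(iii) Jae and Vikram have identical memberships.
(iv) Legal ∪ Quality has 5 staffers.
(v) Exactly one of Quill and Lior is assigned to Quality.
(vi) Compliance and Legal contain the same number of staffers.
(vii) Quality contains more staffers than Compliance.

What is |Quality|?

3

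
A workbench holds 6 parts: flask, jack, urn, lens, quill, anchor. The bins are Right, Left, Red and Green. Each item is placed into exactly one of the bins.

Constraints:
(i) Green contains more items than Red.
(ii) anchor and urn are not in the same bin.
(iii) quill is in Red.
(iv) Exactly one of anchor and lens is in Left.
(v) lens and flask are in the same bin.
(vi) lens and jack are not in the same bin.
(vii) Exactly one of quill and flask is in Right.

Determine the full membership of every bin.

Right = {flask, lens}; Left = {anchor}; Red = {quill}; Green = {jack, urn}

From (iii): quill ∈ Red.
(vii) (exactly one): flask ∈ Right.
(v): lens matches flask: lens ∈ Right.
(vi): jack ∉ Right.
(iv) (exactly one): anchor ∈ Left.
(ii): urn ∉ Left.
Suppose jack ∈ Left: no assignment then satisfies all the clues, so jack ∉ Left.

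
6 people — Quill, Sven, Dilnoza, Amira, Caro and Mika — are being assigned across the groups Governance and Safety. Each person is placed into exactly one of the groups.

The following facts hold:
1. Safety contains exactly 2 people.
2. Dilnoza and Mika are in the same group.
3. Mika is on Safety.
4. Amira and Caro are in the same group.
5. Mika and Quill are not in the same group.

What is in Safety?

Safety = {Dilnoza, Mika}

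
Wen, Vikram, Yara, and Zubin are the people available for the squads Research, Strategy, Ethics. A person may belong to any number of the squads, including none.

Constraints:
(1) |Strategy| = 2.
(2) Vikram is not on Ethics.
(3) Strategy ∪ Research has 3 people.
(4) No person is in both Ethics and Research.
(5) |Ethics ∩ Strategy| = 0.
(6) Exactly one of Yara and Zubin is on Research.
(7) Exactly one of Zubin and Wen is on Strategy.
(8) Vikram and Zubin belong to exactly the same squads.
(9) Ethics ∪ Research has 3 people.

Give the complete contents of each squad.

Research = {Vikram, Wen, Zubin}; Strategy = {Vikram, Zubin}; Ethics = {}

From (2): Vikram ∉ Ethics.
(8): Zubin matches Vikram: Zubin ∉ Ethics.
Suppose Wen ∉ Research: no assignment then satisfies all the clues, so Wen ∈ Research.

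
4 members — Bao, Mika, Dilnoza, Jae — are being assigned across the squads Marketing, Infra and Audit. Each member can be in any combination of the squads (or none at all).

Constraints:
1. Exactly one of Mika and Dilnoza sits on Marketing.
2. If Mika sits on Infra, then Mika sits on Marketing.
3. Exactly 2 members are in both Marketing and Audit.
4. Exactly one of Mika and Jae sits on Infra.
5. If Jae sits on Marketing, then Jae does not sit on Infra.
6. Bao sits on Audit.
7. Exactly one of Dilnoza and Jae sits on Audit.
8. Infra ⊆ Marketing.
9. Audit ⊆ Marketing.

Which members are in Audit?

Audit = {Bao, Jae}

From (6): Bao ∈ Audit.
(9) with Bao ∈ Audit: Bao ∈ Marketing.
Suppose Mika ∈ Audit: no assignment then satisfies all the clues, so Mika ∉ Audit.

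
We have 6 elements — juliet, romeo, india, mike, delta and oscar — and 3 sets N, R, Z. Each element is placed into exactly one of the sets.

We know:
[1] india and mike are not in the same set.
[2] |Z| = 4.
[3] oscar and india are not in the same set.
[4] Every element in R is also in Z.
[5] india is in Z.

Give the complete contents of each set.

N = {mike, oscar}; R = {}; Z = {delta, india, juliet, romeo}

From (5): india ∈ Z.
(1): mike ∉ Z.
(3): oscar ∉ Z.
(4) contrapositive: mike ∉ R.
(4) contrapositive: oscar ∉ R.
Only one set left: mike ∈ N.
Only one set left: oscar ∈ N.
(2): only 4 candidates remain for Z, so all are in.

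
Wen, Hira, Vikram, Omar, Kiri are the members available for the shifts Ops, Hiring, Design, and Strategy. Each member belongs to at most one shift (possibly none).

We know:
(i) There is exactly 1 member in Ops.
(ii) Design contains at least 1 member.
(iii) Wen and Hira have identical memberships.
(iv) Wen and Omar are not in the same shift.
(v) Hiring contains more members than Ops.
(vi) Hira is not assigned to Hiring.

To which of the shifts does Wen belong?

Wen: Design

From (vi): Hira ∉ Hiring.
(iii): Wen matches Hira: Wen ∉ Hiring.
Suppose Wen ∈ Ops: no assignment then satisfies all the clues, so Wen ∉ Ops.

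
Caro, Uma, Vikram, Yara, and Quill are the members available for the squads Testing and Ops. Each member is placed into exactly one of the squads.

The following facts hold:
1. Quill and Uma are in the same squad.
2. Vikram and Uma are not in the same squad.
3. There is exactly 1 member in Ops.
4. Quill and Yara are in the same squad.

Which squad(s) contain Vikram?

Vikram: Ops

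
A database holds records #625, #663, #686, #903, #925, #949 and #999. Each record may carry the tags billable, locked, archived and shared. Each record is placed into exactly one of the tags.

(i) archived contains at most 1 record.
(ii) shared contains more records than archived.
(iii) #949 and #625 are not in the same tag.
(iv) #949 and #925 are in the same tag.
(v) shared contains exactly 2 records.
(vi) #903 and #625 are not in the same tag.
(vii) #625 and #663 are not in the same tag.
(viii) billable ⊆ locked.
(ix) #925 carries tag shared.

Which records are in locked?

locked = {#663, #686, #903, #999}

From (ix): #925 ∈ shared.
(iv): #949 matches #925: #949 ∉ billable.
(iv): #949 matches #925: #949 ∉ locked.
(iv): #949 matches #925: #949 ∉ archived.
(iv): #949 matches #925: #949 ∈ shared.
(v): shared already has 2, so the rest are out.
Suppose #625 ∈ locked: no assignment then satisfies all the clues, so #625 ∉ locked.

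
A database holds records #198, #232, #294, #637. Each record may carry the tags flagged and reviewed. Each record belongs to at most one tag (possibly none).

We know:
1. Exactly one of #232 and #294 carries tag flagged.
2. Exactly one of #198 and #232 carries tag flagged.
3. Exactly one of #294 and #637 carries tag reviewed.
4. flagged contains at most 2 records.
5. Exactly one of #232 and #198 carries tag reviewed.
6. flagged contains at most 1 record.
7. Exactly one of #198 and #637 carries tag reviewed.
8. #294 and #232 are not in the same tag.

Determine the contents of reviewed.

reviewed = {#198, #294}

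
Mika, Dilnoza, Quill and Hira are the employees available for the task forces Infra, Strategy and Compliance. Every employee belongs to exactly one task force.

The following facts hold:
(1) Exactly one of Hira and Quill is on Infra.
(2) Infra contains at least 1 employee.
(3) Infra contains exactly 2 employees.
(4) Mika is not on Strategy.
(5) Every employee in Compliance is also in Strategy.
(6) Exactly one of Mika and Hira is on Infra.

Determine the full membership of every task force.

From (4): Mika ∉ Strategy.
(5) contrapositive: Mika ∉ Compliance.
Only one task force left: Mika ∈ Infra.
(6) (exactly one): Hira ∉ Infra.
(1) (exactly one): Quill ∈ Infra.
(3): Infra already has 2, so the rest are out.
Suppose Dilnoza ∉ Strategy: no assignment then satisfies all the clues, so Dilnoza ∈ Strategy.

Infra = {Mika, Quill}; Strategy = {Dilnoza, Hira}; Compliance = {}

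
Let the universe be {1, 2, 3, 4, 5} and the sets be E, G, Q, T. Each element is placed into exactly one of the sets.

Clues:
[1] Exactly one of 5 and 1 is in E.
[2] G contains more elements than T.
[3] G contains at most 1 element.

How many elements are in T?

0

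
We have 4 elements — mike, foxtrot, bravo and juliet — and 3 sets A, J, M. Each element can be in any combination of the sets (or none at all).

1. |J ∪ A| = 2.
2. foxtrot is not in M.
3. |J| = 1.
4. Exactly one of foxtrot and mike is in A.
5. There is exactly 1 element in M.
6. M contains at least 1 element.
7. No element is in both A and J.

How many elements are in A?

1

From (2): foxtrot ∉ M.
Suppose bravo ∈ A: no assignment then satisfies all the clues, so bravo ∉ A.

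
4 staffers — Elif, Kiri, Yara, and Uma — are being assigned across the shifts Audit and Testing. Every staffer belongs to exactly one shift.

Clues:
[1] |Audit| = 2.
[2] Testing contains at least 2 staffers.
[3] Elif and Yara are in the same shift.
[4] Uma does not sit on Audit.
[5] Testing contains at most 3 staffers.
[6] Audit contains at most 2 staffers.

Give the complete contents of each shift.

Audit = {Elif, Yara}; Testing = {Kiri, Uma}

From (4): Uma ∉ Audit.
Only one shift left: Uma ∈ Testing.
Suppose Elif ∉ Audit: no assignment then satisfies all the clues, so Elif ∈ Audit.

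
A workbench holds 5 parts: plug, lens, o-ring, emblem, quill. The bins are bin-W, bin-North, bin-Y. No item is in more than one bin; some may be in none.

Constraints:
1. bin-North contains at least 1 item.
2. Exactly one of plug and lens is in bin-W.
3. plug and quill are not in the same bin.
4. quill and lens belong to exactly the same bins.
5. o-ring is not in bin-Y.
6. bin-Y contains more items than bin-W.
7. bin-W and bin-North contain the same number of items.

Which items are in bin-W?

bin-W = {plug}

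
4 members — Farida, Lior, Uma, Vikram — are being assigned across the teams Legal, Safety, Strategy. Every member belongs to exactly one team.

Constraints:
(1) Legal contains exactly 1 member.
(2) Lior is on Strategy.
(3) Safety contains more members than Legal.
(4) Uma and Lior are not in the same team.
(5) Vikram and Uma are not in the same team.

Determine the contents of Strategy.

Strategy = {Lior}

From (2): Lior ∈ Strategy.
(4): Uma ∉ Strategy.
Suppose Farida ∈ Strategy: no assignment then satisfies all the clues, so Farida ∉ Strategy.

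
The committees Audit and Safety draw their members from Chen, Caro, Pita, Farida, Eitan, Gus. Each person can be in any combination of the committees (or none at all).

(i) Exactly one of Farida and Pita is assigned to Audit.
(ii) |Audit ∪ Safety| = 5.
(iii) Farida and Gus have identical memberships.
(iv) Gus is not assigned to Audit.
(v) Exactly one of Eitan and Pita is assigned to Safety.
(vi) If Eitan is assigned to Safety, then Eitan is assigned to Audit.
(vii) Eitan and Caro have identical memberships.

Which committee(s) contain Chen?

Chen: none

From (iv): Gus ∉ Audit.
(iii): Farida matches Gus: Farida ∉ Audit.
(i) (exactly one): Pita ∈ Audit.
Suppose Chen ∈ Audit: no assignment then satisfies all the clues, so Chen ∉ Audit.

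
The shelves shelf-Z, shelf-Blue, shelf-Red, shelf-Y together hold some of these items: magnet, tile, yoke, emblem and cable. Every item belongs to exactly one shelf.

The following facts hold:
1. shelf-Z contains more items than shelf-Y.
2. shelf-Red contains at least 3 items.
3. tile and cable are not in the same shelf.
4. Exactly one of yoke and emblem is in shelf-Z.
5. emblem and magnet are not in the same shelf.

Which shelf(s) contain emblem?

emblem: shelf-Z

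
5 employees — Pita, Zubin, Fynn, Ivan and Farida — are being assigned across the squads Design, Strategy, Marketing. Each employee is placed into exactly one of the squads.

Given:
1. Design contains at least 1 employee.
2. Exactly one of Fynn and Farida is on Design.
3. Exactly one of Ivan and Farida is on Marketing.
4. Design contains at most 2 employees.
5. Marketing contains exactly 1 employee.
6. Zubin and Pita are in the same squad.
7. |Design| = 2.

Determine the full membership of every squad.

Design = {Fynn, Ivan}; Strategy = {Pita, Zubin}; Marketing = {Farida}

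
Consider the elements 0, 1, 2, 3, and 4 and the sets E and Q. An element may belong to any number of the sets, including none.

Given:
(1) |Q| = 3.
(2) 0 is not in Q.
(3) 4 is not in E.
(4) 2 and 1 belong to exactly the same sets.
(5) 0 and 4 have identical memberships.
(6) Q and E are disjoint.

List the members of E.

E = {}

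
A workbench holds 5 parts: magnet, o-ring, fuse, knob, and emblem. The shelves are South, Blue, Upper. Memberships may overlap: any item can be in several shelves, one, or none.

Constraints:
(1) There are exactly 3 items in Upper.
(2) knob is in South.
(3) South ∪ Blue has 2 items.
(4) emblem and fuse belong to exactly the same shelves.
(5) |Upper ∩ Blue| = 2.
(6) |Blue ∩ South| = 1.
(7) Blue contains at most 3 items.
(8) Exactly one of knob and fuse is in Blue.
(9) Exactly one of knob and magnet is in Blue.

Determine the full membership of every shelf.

South = {knob}; Blue = {knob, o-ring}; Upper = {knob, magnet, o-ring}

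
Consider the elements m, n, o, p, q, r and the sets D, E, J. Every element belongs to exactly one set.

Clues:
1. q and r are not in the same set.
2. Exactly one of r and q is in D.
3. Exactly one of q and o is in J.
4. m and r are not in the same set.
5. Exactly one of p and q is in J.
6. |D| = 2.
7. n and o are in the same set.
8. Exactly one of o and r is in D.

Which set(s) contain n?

n: E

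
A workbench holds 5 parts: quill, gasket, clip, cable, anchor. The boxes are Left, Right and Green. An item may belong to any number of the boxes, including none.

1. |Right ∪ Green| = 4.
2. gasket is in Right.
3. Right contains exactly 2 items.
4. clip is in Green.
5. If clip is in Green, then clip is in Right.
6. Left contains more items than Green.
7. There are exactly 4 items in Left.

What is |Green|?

3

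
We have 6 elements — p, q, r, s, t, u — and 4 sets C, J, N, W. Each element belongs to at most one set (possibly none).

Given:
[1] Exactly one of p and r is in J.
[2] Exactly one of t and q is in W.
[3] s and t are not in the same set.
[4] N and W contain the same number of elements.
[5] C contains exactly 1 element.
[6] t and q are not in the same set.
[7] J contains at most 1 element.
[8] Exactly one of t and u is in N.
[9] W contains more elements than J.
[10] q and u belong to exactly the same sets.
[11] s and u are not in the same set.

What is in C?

C = {s}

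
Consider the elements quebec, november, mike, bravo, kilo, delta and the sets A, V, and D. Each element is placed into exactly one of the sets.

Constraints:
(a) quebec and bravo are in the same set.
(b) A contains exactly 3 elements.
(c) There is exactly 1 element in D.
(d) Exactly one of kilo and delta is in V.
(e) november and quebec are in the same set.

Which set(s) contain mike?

mike: V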